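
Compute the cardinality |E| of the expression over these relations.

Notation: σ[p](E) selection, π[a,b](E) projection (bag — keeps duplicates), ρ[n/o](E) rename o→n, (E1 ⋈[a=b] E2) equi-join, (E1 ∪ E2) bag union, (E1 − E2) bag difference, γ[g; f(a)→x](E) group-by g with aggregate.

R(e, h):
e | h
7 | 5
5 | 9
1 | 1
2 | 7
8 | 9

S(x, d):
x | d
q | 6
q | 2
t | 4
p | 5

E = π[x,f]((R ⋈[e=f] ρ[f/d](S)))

Per-node cardinality:
  R → 5
  S → 4
  ρ[f/d](S) → 4
  (R ⋈[e=f] ρ[f/d](S)) → 2
  π[x,f]((R ⋈[e=f] ρ[f/d](S))) → 2

|E| = 2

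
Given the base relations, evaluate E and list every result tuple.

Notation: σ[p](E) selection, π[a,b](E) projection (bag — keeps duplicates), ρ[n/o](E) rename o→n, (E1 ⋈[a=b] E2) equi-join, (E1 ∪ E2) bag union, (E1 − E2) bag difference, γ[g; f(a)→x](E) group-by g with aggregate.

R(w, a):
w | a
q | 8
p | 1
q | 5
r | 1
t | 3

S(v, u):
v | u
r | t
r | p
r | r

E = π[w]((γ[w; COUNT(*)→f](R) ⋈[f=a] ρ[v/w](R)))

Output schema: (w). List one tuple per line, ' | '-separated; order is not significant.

Row counts bottom-up:
  R → 5
  γ[w; COUNT(*)→f](R) → 4
  R → 5
  ρ[v/w](R) → 5
  (γ[w; COUNT(*)→f](R) ⋈[f=a] ρ[v/w](R)) → 6
  π[w]((γ[w; COUNT(*)→f](R) ⋈[f=a] ρ[v/w](R))) → 6

== RESULT ==
w
p
p
r
r
t
t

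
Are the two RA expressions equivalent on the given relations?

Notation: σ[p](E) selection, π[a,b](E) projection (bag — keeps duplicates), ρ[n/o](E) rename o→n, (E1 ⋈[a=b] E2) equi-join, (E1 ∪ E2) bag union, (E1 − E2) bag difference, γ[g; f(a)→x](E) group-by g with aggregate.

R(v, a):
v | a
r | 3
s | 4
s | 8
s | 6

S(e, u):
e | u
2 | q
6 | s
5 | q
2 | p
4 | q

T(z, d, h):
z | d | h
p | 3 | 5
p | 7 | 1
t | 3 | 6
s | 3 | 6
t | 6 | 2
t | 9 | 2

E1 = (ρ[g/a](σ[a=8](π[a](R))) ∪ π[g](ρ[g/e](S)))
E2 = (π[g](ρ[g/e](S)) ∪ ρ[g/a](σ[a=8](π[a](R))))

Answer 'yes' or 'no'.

E1 row counts bottom-up:
  R → 4
  π[a](R) → 4
  σ[a=8](π[a](R)) → 1
  ρ[g/a](σ[a=8](π[a](R))) → 1
  S → 5
  ρ[g/e](S) → 5
  π[g](ρ[g/e](S)) → 5
  (ρ[g/a](σ[a=8](π[a](R))) ∪ π[g](ρ[g/e](S))) → 6
E2 row counts bottom-up:
  S → 5
  ρ[g/e](S) → 5
  π[g](ρ[g/e](S)) → 5
  R → 4
  π[a](R) → 4
  σ[a=8](π[a](R)) → 1
  ρ[g/a](σ[a=8](π[a](R))) → 1
  (π[g](ρ[g/e](S)) ∪ ρ[g/a](σ[a=8](π[a](R)))) → 6

E1 and E2 produce the same multiset:
g
2
2
4
5
6
8

yes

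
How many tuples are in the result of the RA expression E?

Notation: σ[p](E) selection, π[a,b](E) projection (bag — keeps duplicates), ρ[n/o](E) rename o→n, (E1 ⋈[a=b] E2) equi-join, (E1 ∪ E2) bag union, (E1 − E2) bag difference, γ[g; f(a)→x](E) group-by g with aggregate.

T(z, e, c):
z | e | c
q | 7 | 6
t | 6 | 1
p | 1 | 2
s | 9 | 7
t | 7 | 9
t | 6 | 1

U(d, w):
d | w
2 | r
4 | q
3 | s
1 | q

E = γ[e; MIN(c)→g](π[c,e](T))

Row counts bottom-up:
  T → 6
  π[c,e](T) → 6
  γ[e; MIN(c)→g](π[c,e](T)) → 4

|E| = 4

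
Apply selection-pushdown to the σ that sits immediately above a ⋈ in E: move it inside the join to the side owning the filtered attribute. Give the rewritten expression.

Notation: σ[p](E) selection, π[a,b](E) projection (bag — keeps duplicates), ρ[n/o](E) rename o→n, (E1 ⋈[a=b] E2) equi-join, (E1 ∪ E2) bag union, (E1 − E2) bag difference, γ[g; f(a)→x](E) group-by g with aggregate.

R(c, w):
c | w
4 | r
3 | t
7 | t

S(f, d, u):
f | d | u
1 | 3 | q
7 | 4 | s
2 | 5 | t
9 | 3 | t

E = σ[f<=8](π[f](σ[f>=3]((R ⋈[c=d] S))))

σ filters on f, owned by the right side.
E' = σ[f<=8](π[f]((R ⋈[c=d] σ[f>=3](S))))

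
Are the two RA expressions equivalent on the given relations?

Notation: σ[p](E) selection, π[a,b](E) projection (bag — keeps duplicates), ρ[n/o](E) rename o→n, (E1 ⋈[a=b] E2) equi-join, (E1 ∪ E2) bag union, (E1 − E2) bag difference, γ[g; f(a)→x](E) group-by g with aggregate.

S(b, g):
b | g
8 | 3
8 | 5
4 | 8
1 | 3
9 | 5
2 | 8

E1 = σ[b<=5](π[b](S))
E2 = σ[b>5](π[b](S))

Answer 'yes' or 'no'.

E1 stepwise |·|:
  S → 6
  π[b](S) → 6
  σ[b<=5](π[b](S)) → 3
E2 stepwise |·|:
  S → 6
  π[b](S) → 6
  σ[b>5](π[b](S)) → 3

E1 result:
b
1
2
4
E2 result:
b
8
8
9
Witness: (1,) appears 1× in E1 but 0× in E2.

no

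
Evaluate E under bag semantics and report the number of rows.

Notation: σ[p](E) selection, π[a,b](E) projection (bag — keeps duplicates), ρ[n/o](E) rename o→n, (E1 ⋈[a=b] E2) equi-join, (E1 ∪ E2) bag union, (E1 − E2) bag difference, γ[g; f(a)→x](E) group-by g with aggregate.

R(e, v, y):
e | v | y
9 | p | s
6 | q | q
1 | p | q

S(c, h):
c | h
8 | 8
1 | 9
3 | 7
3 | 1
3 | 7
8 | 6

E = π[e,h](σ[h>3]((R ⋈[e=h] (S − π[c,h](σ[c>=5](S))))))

Subexpression sizes:
  R → 3
  S → 6
  S → 6
  σ[c>=5](S) → 2
  π[c,h](σ[c>=5](S)) → 2
  (S − π[c,h](σ[c>=5](S))) → 4
  (R ⋈[e=h] (S − π[c,h](σ[c>=5](S)))) → 2
  σ[h>3]((R ⋈[e=h] (S − π[c,h](σ[c>=5](S))))) → 1
  π[e,h](σ[h>3]((R ⋈[e=h] (S − π[c,h](σ[c>=5](S)))))) → 1

|E| = 1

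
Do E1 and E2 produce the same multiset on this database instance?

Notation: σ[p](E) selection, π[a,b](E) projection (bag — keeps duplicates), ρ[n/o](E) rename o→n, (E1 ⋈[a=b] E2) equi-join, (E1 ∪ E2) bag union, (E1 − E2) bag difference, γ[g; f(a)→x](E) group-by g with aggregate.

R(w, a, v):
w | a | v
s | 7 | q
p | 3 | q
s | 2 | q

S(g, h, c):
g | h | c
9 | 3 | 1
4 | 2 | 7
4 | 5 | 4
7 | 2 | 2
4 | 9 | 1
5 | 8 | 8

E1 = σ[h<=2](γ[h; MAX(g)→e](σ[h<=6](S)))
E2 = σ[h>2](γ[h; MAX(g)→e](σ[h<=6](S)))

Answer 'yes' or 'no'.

E1 subexpression sizes:
  S → 6
  σ[h<=6](S) → 4
  γ[h; MAX(g)→e](σ[h<=6](S)) → 3
  σ[h<=2](γ[h; MAX(g)→e](σ[h<=6](S))) → 1
E2 subexpression sizes:
  S → 6
  σ[h<=6](S) → 4
  γ[h; MAX(g)→e](σ[h<=6](S)) → 3
  σ[h>2](γ[h; MAX(g)→e](σ[h<=6](S))) → 2

E1 result:
h | e
2 | 7
E2 result:
h | e
3 | 9
5 | 4
Witness: (5, 4) appears 0× in E1 but 1× in E2.

no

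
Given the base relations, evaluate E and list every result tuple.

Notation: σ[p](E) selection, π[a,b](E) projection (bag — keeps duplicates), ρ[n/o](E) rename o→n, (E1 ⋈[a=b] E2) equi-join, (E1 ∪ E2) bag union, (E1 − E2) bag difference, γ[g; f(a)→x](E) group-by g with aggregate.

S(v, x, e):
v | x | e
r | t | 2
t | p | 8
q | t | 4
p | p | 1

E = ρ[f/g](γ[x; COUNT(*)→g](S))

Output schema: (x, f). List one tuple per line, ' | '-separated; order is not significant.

Subexpression sizes:
  S → 4
  γ[x; COUNT(*)→g](S) → 2
  ρ[f/g](γ[x; COUNT(*)→g](S)) → 2

== RESULT ==
x | f
p | 2
t | 2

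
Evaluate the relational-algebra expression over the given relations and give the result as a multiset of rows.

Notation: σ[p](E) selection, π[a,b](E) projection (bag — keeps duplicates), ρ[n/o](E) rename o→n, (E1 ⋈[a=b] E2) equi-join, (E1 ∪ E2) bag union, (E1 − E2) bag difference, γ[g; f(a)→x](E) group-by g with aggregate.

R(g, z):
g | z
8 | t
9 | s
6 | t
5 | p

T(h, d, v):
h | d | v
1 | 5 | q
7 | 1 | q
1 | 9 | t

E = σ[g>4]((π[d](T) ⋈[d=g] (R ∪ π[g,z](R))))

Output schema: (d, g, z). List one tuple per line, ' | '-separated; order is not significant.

Row counts bottom-up:
  T → 3
  π[d](T) → 3
  R → 4
  R → 4
  π[g,z](R) → 4
  (R ∪ π[g,z](R)) → 8
  (π[d](T) ⋈[d=g] (R ∪ π[g,z](R))) → 4
  σ[g>4]((π[d](T) ⋈[d=g] (R ∪ π[g,z](R)))) → 4

== RESULT ==
d | g | z
5 | 5 | p
5 | 5 | p
9 | 9 | s
9 | 9 | s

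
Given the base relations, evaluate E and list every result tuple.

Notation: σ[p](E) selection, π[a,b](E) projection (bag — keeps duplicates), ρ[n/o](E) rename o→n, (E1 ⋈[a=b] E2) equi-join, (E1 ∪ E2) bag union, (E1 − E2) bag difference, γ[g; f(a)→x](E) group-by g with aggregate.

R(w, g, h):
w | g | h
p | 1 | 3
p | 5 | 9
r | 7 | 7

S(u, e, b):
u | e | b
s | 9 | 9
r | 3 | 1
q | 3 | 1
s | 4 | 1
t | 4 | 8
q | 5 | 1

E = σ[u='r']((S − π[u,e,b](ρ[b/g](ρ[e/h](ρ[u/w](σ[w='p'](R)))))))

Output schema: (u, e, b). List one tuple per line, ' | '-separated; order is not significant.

Subexpression sizes:
  S → 6
  R → 3
  σ[w='p'](R) → 2
  ρ[u/w](σ[w='p'](R)) → 2
  ρ[e/h](ρ[u/w](σ[w='p'](R))) → 2
  ρ[b/g](ρ[e/h](ρ[u/w](σ[w='p'](R)))) → 2
  π[u,e,b](ρ[b/g](ρ[e/h](ρ[u/w](σ[w='p'](R))))) → 2
  (S − π[u,e,b](ρ[b/g](ρ[e/h](ρ[u/w](σ[w='p'](R)))))) → 6
  σ[u='r']((S − π[u,e,b](ρ[b/g](ρ[e/h](ρ[u/w](σ[w='p'](R))))))) → 1

== RESULT ==
u | e | b
r | 3 | 1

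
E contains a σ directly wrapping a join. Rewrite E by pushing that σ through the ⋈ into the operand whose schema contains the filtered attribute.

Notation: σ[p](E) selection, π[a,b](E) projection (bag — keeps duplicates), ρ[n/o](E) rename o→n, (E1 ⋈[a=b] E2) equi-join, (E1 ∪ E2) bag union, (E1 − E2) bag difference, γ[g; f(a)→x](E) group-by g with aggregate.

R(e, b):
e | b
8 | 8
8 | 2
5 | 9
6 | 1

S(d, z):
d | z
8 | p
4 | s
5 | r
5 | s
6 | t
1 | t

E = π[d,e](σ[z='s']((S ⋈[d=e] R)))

σ filters on z, owned by the left side.
E' = π[d,e]((σ[z='s'](S) ⋈[d=e] R))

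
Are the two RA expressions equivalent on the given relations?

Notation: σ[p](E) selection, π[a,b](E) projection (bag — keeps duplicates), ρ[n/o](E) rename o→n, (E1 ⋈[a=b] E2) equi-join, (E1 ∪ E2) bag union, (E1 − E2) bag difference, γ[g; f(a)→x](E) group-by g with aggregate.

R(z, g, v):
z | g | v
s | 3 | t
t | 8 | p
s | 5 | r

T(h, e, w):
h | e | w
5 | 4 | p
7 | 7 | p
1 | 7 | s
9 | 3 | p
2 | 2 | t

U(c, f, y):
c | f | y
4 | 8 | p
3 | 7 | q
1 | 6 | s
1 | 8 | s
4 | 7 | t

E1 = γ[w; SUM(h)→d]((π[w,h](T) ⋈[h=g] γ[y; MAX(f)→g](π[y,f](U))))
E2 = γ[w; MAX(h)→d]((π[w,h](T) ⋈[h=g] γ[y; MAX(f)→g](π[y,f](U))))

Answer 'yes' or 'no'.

E1 per-node cardinality:
  T → 5
  π[w,h](T) → 5
  U → 5
  π[y,f](U) → 5
  γ[y; MAX(f)→g](π[y,f](U)) → 4
  (π[w,h](T) ⋈[h=g] γ[y; MAX(f)→g](π[y,f](U))) → 2
  γ[w; SUM(h)→d]((π[w,h](T) ⋈[h=g] γ[y; MAX(f)→g](π[y,f](U)))) → 1
E2 per-node cardinality:
  T → 5
  π[w,h](T) → 5
  U → 5
  π[y,f](U) → 5
  γ[y; MAX(f)→g](π[y,f](U)) → 4
  (π[w,h](T) ⋈[h=g] γ[y; MAX(f)→g](π[y,f](U))) → 2
  γ[w; MAX(h)→d]((π[w,h](T) ⋈[h=g] γ[y; MAX(f)→g](π[y,f](U)))) → 1

E1 result:
w | d
p | 14
E2 result:
w | d
p | 7
Witness: ('p', 7) appears 0× in E1 but 1× in E2.

no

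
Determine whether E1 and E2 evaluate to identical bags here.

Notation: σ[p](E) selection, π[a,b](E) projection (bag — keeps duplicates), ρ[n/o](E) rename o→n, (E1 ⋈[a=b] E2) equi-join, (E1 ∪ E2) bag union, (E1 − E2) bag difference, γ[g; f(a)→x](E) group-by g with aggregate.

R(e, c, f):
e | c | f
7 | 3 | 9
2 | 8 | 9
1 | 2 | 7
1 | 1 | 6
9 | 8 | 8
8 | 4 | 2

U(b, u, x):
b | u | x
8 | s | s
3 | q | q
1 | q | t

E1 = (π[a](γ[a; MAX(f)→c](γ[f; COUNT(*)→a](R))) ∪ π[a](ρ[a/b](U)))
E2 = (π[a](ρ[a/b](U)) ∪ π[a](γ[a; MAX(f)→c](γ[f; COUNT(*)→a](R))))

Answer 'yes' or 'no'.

E1 stepwise |·|:
  R → 6
  γ[f; COUNT(*)→a](R) → 5
  γ[a; MAX(f)→c](γ[f; COUNT(*)→a](R)) → 2
  π[a](γ[a; MAX(f)→c](γ[f; COUNT(*)→a](R))) → 2
  U → 3
  ρ[a/b](U) → 3
  π[a](ρ[a/b](U)) → 3
  (π[a](γ[a; MAX(f)→c](γ[f; COUNT(*)→a](R))) ∪ π[a](ρ[a/b](U))) → 5
E2 stepwise |·|:
  U → 3
  ρ[a/b](U) → 3
  π[a](ρ[a/b](U)) → 3
  R → 6
  γ[f; COUNT(*)→a](R) → 5
  γ[a; MAX(f)→c](γ[f; COUNT(*)→a](R)) → 2
  π[a](γ[a; MAX(f)→c](γ[f; COUNT(*)→a](R))) → 2
  (π[a](ρ[a/b](U)) ∪ π[a](γ[a; MAX(f)→c](γ[f; COUNT(*)→a](R)))) → 5

E1 and E2 produce the same multiset:
a
1
1
2
3
8

yes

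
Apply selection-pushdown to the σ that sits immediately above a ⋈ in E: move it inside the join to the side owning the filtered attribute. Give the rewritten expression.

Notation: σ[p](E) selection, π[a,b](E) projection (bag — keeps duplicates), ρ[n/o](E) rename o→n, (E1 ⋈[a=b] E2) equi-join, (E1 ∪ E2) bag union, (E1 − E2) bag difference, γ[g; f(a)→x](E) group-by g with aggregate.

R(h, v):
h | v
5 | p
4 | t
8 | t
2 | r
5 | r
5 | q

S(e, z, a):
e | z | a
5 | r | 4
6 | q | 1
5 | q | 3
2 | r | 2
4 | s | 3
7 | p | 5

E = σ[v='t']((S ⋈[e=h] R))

σ filters on v, owned by the right side.
E' = (S ⋈[e=h] σ[v='t'](R))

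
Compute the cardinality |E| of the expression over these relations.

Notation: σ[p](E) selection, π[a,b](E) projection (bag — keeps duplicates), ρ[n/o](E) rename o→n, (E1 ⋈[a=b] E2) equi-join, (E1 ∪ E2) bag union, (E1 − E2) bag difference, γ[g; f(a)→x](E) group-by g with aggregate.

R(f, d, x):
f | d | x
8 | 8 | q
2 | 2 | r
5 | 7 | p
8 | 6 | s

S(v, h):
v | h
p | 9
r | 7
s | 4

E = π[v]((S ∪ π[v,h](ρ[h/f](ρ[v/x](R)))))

Per-node cardinality:
  S → 3
  R → 4
  ρ[v/x](R) → 4
  ρ[h/f](ρ[v/x](R)) → 4
  π[v,h](ρ[h/f](ρ[v/x](R))) → 4
  (S ∪ π[v,h](ρ[h/f](ρ[v/x](R)))) → 7
  π[v]((S ∪ π[v,h](ρ[h/f](ρ[v/x](R))))) → 7

|E| = 7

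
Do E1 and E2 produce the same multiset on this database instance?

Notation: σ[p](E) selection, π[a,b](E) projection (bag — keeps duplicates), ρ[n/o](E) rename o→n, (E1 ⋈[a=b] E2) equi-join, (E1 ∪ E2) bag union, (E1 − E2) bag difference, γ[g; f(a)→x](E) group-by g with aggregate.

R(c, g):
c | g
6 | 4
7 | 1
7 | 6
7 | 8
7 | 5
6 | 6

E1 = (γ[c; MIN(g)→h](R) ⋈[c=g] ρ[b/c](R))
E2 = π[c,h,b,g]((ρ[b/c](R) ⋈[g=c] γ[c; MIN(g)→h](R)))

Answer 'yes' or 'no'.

E1 per-node cardinality:
  R → 6
  γ[c; MIN(g)→h](R) → 2
  R → 6
  ρ[b/c](R) → 6
  (γ[c; MIN(g)→h](R) ⋈[c=g] ρ[b/c](R)) → 2
E2 per-node cardinality:
  R → 6
  ρ[b/c](R) → 6
  R → 6
  γ[c; MIN(g)→h](R) → 2
  (ρ[b/c](R) ⋈[g=c] γ[c; MIN(g)→h](R)) → 2
  π[c,h,b,g]((ρ[b/c](R) ⋈[g=c] γ[c; MIN(g)→h](R))) → 2

E1 and E2 produce the same multiset:
c | h | b | g
6 | 4 | 6 | 6
6 | 4 | 7 | 6

yes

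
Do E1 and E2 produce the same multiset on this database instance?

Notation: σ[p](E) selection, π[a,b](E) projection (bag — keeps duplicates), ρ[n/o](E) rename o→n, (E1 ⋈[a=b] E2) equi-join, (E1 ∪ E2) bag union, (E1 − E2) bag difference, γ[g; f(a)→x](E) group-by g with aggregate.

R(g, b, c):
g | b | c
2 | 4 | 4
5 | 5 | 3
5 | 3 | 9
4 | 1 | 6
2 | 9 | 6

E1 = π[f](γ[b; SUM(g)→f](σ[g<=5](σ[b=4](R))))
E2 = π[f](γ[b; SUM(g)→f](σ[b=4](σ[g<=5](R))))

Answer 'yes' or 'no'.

E1 subexpression sizes:
  R → 5
  σ[b=4](R) → 1
  σ[g<=5](σ[b=4](R)) → 1
  γ[b; SUM(g)→f](σ[g<=5](σ[b=4](R))) → 1
  π[f](γ[b; SUM(g)→f](σ[g<=5](σ[b=4](R)))) → 1
E2 subexpression sizes:
  R → 5
  σ[g<=5](R) → 5
  σ[b=4](σ[g<=5](R)) → 1
  γ[b; SUM(g)→f](σ[b=4](σ[g<=5](R))) → 1
  π[f](γ[b; SUM(g)→f](σ[b=4](σ[g<=5](R)))) → 1

E1 and E2 produce the same multiset:
f
2

yes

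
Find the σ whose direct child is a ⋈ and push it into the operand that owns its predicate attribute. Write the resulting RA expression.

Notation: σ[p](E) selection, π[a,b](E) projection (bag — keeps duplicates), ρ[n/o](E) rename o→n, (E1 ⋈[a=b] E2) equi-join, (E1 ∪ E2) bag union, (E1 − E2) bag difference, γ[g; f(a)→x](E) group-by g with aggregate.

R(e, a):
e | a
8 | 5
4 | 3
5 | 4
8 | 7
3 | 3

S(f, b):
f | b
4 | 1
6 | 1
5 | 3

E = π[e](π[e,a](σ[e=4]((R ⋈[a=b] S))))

σ filters on e, owned by the left side.
E' = π[e](π[e,a]((σ[e=4](R) ⋈[a=b] S)))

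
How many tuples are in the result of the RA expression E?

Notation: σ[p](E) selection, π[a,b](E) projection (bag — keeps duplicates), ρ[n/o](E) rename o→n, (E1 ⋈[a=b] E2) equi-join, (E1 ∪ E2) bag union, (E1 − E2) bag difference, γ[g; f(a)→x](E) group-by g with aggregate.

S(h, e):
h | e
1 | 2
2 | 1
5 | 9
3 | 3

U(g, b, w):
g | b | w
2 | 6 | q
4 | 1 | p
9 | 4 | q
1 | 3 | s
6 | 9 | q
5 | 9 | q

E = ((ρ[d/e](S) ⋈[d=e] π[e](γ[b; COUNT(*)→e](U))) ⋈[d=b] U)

Row counts bottom-up:
  S → 4
  ρ[d/e](S) → 4
  U → 6
  γ[b; COUNT(*)→e](U) → 5
  π[e](γ[b; COUNT(*)→e](U)) → 5
  (ρ[d/e](S) ⋈[d=e] π[e](γ[b; COUNT(*)→e](U))) → 5
  U → 6
  ((ρ[d/e](S) ⋈[d=e] π[e](γ[b; COUNT(*)→e](U))) ⋈[d=b] U) → 4

|E| = 4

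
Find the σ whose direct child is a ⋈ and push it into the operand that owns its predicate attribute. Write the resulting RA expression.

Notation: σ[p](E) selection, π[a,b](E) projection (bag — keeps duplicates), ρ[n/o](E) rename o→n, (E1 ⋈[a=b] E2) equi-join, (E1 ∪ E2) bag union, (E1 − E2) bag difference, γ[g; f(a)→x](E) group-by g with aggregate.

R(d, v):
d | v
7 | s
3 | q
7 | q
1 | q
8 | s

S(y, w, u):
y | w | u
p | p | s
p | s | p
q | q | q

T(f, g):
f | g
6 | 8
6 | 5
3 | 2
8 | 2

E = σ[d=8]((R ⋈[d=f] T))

σ filters on d, owned by the left side.
E' = (σ[d=8](R) ⋈[d=f] T)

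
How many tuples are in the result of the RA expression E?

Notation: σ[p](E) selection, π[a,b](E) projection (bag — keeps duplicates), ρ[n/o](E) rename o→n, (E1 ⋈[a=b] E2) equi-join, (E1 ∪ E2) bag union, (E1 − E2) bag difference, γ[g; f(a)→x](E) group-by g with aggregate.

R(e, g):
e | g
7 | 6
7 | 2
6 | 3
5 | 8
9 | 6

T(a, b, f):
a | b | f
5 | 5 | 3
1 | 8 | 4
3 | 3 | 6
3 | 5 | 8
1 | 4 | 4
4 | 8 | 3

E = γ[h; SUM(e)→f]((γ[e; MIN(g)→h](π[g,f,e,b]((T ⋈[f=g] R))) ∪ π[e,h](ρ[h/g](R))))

Row counts bottom-up:
  T → 6
  R → 5
  (T ⋈[f=g] R) → 5
  π[g,f,e,b]((T ⋈[f=g] R)) → 5
  γ[e; MIN(g)→h](π[g,f,e,b]((T ⋈[f=g] R))) → 4
  R → 5
  ρ[h/g](R) → 5
  π[e,h](ρ[h/g](R)) → 5
  (γ[e; MIN(g)→h](π[g,f,e,b]((T ⋈[f=g] R))) ∪ π[e,h](ρ[h/g](R))) → 9
  γ[h; SUM(e)→f]((γ[e; MIN(g)→h](π[g,f,e,b]((T ⋈[f=g] R))) ∪ π[e,h](ρ[h/g](R)))) → 4

|E| = 4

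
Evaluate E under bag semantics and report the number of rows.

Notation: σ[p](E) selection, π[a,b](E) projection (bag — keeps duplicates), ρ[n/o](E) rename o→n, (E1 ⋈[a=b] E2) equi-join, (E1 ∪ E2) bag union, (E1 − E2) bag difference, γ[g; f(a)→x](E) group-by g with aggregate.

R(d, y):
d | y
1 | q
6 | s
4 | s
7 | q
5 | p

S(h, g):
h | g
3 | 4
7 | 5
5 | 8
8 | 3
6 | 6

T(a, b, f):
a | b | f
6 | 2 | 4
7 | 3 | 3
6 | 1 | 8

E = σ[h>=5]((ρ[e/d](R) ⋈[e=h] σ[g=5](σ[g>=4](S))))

Per-node cardinality:
  R → 5
  ρ[e/d](R) → 5
  S → 5
  σ[g>=4](S) → 4
  σ[g=5](σ[g>=4](S)) → 1
  (ρ[e/d](R) ⋈[e=h] σ[g=5](σ[g>=4](S))) → 1
  σ[h>=5]((ρ[e/d](R) ⋈[e=h] σ[g=5](σ[g>=4](S)))) → 1

|E| = 1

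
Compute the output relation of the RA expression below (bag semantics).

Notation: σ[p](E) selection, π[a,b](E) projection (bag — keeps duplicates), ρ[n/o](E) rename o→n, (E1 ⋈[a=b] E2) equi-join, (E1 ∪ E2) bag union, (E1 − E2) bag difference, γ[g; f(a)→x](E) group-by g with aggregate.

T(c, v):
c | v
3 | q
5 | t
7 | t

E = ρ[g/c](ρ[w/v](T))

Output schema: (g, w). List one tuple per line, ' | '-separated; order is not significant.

Subexpression sizes:
  T → 3
  ρ[w/v](T) → 3
  ρ[g/c](ρ[w/v](T)) → 3

== RESULT ==
g | w
3 | q
5 | t
7 | t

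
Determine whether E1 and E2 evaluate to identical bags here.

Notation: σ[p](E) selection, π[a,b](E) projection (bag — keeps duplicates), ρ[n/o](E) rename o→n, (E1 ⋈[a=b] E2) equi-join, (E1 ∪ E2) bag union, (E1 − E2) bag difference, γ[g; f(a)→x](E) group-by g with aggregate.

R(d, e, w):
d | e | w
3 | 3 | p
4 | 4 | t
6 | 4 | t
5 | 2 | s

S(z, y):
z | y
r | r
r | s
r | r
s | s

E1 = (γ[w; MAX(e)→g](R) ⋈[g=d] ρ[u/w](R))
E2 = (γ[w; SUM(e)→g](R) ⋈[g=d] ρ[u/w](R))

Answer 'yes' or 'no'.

E1 row counts bottom-up:
  R → 4
  γ[w; MAX(e)→g](R) → 3
  R → 4
  ρ[u/w](R) → 4
  (γ[w; MAX(e)→g](R) ⋈[g=d] ρ[u/w](R)) → 2
E2 row counts bottom-up:
  R → 4
  γ[w; SUM(e)→g](R) → 3
  R → 4
  ρ[u/w](R) → 4
  (γ[w; SUM(e)→g](R) ⋈[g=d] ρ[u/w](R)) → 1

E1 result:
w | g | d | e | u
p | 3 | 3 | 3 | p
t | 4 | 4 | 4 | t
E2 result:
w | g | d | e | u
p | 3 | 3 | 3 | p
Witness: ('t', 4, 4, 4, 't') appears 1× in E1 but 0× in E2.

no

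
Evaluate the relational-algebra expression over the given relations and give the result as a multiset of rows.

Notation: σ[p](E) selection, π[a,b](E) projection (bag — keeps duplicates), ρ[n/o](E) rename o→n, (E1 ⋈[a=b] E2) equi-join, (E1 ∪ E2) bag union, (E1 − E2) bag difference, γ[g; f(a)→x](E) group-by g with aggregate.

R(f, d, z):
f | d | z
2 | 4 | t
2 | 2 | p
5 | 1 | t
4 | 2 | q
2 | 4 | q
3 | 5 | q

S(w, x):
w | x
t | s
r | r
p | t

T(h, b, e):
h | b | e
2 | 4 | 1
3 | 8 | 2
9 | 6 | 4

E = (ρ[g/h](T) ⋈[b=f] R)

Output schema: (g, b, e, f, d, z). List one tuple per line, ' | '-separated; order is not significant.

Stepwise |·|:
  T → 3
  ρ[g/h](T) → 3
  R → 6
  (ρ[g/h](T) ⋈[b=f] R) → 1

== RESULT ==
g | b | e | f | d | z
2 | 4 | 1 | 4 | 2 | q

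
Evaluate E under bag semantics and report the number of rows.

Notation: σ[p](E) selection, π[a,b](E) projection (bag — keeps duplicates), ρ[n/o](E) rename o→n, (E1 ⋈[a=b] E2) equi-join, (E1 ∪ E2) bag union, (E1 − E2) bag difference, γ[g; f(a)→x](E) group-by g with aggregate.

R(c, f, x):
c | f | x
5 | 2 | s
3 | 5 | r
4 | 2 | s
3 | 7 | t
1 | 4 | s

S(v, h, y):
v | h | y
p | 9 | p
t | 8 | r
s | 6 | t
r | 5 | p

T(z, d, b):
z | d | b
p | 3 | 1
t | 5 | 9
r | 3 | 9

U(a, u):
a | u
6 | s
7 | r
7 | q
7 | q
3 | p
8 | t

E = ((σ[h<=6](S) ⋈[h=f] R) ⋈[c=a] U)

Subexpression sizes:
  S → 4
  σ[h<=6](S) → 2
  R → 5
  (σ[h<=6](S) ⋈[h=f] R) → 1
  U → 6
  ((σ[h<=6](S) ⋈[h=f] R) ⋈[c=a] U) → 1

|E| = 1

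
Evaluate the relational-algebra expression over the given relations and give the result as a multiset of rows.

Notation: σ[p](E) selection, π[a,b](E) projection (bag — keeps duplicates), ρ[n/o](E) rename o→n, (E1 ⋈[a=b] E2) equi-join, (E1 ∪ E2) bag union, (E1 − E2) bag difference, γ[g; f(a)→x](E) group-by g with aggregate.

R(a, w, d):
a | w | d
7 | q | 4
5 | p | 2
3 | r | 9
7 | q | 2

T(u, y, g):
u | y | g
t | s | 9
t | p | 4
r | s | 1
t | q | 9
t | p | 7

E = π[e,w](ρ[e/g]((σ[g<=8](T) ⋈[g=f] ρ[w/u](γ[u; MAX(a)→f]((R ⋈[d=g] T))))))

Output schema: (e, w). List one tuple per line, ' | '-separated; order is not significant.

Subexpression sizes:
  T → 5
  σ[g<=8](T) → 3
  R → 4
  T → 5
  (R ⋈[d=g] T) → 3
  γ[u; MAX(a)→f]((R ⋈[d=g] T)) → 1
  ρ[w/u](γ[u; MAX(a)→f]((R ⋈[d=g] T))) → 1
  (σ[g<=8](T) ⋈[g=f] ρ[w/u](γ[u; MAX(a)→f]((R ⋈[d=g] T)))) → 1
  ρ[e/g]((σ[g<=8](T) ⋈[g=f] ρ[w/u](γ[u; MAX(a)→f]((R ⋈[d=g] T))))) → 1
  π[e,w](ρ[e/g]((σ[g<=8](T) ⋈[g=f] ρ[w/u](γ[u; MAX(a)→f]((R ⋈[d=g] T)))))) → 1

== RESULT ==
e | w
7 | t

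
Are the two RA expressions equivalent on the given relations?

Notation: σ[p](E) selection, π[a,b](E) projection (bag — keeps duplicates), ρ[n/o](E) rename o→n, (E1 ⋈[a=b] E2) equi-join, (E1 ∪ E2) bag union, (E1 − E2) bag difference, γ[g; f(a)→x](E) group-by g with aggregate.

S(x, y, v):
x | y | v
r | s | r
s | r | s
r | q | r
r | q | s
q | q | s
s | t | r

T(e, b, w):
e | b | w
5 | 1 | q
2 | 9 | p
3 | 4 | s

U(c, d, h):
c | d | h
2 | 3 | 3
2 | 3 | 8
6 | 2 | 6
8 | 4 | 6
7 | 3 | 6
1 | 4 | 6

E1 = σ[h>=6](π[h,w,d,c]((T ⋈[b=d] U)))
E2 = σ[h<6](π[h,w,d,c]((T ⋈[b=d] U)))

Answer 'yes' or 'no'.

E1 per-node cardinality:
  T → 3
  U → 6
  (T ⋈[b=d] U) → 2
  π[h,w,d,c]((T ⋈[b=d] U)) → 2
  σ[h>=6](π[h,w,d,c]((T ⋈[b=d] U))) → 2
E2 per-node cardinality:
  T → 3
  U → 6
  (T ⋈[b=d] U) → 2
  π[h,w,d,c]((T ⋈[b=d] U)) → 2
  σ[h<6](π[h,w,d,c]((T ⋈[b=d] U))) → 0

E1 result:
h | w | d | c
6 | s | 4 | 1
6 | s | 4 | 8
E2 result:
h | w | d | c
(0 rows)
Witness: (6, 's', 4, 1) appears 1× in E1 but 0× in E2.

no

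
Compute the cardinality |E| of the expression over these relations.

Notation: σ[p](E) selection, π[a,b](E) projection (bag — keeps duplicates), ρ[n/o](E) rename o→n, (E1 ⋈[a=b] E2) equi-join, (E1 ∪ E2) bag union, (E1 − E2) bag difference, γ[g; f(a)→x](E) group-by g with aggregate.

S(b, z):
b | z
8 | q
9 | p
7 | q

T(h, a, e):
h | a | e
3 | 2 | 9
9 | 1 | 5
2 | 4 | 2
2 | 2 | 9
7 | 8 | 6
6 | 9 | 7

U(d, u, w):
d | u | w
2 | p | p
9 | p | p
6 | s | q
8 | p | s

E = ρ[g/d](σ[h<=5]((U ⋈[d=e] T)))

Row counts bottom-up:
  U → 4
  T → 6
  (U ⋈[d=e] T) → 4
  σ[h<=5]((U ⋈[d=e] T)) → 3
  ρ[g/d](σ[h<=5]((U ⋈[d=e] T))) → 3

|E| = 3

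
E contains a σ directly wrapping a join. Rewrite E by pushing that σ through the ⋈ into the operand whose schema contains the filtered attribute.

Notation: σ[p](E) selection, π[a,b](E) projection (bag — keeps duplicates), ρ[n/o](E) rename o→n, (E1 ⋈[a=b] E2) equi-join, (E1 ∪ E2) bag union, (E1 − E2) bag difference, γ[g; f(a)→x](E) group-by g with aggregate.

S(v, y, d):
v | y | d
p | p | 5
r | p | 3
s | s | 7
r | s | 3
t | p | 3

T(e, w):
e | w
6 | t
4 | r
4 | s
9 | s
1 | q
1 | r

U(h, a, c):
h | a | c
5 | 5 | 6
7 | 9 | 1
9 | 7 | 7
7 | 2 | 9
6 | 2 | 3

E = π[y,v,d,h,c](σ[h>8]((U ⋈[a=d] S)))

σ filters on h, owned by the left side.
E' = π[y,v,d,h,c]((σ[h>8](U) ⋈[a=d] S))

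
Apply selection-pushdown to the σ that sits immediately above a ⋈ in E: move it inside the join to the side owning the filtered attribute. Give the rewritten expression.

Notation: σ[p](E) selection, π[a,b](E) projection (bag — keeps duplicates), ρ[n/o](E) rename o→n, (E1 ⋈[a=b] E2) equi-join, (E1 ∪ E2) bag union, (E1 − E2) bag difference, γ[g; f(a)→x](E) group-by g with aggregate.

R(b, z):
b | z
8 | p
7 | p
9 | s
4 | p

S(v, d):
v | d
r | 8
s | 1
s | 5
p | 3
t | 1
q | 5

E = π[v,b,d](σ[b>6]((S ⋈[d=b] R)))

σ filters on b, owned by the right side.
E' = π[v,b,d]((S ⋈[d=b] σ[b>6](R)))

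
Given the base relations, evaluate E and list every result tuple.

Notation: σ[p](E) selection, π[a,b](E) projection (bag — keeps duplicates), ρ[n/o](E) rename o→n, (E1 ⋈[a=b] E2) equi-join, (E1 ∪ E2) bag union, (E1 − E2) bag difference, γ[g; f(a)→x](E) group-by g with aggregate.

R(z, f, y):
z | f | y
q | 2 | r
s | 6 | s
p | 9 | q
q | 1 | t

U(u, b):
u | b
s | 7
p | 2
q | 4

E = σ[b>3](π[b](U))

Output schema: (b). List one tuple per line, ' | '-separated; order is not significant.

Subexpression sizes:
  U → 3
  π[b](U) → 3
  σ[b>3](π[b](U)) → 2

== RESULT ==
b
4
7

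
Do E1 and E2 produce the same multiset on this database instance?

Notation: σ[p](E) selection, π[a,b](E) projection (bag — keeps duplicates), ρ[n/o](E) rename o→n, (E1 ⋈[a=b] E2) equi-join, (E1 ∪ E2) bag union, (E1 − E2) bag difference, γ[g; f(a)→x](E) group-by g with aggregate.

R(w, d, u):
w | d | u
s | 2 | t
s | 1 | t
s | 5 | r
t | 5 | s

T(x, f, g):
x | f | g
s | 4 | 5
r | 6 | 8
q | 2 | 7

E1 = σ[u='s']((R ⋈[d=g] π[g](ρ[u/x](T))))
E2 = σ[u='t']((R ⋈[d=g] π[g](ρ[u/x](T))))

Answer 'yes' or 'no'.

E1 stepwise |·|:
  R → 4
  T → 3
  ρ[u/x](T) → 3
  π[g](ρ[u/x](T)) → 3
  (R ⋈[d=g] π[g](ρ[u/x](T))) → 2
  σ[u='s']((R ⋈[d=g] π[g](ρ[u/x](T)))) → 1
E2 stepwise |·|:
  R → 4
  T → 3
  ρ[u/x](T) → 3
  π[g](ρ[u/x](T)) → 3
  (R ⋈[d=g] π[g](ρ[u/x](T))) → 2
  σ[u='t']((R ⋈[d=g] π[g](ρ[u/x](T)))) → 0

E1 result:
w | d | u | g
t | 5 | s | 5
E2 result:
w | d | u | g
(0 rows)
Witness: ('t', 5, 's', 5) appears 1× in E1 but 0× in E2.

no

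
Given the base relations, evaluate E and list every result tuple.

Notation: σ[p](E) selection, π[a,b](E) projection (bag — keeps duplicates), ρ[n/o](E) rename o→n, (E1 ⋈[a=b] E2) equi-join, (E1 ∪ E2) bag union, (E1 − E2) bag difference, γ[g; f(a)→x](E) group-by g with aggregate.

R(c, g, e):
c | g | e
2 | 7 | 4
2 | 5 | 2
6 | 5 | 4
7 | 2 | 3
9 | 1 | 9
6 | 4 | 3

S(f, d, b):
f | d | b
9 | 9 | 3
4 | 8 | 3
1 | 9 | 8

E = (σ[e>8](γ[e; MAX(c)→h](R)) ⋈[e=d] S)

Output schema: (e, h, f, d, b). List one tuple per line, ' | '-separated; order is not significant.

Subexpression sizes:
  R → 6
  γ[e; MAX(c)→h](R) → 4
  σ[e>8](γ[e; MAX(c)→h](R)) → 1
  S → 3
  (σ[e>8](γ[e; MAX(c)→h](R)) ⋈[e=d] S) → 2

== RESULT ==
e | h | f | d | b
9 | 9 | 1 | 9 | 8
9 | 9 | 9 | 9 | 3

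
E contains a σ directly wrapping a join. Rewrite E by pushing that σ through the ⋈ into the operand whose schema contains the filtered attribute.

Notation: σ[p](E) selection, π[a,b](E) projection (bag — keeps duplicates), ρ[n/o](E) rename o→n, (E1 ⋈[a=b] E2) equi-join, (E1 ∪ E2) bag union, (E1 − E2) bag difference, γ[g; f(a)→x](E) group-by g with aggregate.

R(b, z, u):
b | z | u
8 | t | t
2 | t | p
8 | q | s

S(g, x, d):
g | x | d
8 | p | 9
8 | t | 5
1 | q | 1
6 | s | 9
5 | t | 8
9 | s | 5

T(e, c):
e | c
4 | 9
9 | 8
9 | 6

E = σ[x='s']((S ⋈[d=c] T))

σ filters on x, owned by the left side.
E' = (σ[x='s'](S) ⋈[d=c] T)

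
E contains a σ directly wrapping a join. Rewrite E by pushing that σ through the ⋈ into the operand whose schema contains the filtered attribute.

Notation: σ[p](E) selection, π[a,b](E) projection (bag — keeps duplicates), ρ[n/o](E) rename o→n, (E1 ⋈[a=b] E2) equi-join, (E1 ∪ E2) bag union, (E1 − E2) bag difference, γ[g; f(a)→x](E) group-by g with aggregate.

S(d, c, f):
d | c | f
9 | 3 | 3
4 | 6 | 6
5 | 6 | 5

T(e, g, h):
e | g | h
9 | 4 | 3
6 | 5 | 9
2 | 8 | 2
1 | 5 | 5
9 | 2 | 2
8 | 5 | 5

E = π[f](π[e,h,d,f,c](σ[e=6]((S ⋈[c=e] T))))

σ filters on e, owned by the right side.
E' = π[f](π[e,h,d,f,c]((S ⋈[c=e] σ[e=6](T))))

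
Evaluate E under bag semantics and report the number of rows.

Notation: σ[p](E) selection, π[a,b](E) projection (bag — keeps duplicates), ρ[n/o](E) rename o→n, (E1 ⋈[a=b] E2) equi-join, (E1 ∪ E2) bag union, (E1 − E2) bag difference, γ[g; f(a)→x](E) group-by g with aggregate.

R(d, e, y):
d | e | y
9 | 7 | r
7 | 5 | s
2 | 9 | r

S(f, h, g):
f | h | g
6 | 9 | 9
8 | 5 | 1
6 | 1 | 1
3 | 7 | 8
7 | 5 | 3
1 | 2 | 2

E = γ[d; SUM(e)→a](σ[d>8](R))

Row counts bottom-up:
  R → 3
  σ[d>8](R) → 1
  γ[d; SUM(e)→a](σ[d>8](R)) → 1

|E| = 1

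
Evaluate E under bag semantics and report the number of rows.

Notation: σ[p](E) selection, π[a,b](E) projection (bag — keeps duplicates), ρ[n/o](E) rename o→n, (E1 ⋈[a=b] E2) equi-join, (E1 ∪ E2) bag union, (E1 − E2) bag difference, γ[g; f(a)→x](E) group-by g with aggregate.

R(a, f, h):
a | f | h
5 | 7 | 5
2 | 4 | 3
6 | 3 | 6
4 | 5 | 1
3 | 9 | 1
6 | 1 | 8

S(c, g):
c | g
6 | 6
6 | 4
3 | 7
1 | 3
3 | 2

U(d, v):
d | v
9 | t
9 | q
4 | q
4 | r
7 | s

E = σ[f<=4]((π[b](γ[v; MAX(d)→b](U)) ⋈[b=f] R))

Subexpression sizes:
  U → 5
  γ[v; MAX(d)→b](U) → 4
  π[b](γ[v; MAX(d)→b](U)) → 4
  R → 6
  (π[b](γ[v; MAX(d)→b](U)) ⋈[b=f] R) → 4
  σ[f<=4]((π[b](γ[v; MAX(d)→b](U)) ⋈[b=f] R)) → 1

|E| = 1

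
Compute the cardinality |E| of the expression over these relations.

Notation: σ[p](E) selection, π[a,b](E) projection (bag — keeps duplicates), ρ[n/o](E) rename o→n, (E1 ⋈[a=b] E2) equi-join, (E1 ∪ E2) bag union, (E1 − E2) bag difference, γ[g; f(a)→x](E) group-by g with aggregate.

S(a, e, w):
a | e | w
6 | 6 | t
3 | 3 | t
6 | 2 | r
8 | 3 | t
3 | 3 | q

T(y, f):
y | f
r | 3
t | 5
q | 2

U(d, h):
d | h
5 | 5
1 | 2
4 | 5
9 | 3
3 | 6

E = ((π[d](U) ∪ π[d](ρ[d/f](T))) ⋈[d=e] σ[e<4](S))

Per-node cardinality:
  U → 5
  π[d](U) → 5
  T → 3
  ρ[d/f](T) → 3
  π[d](ρ[d/f](T)) → 3
  (π[d](U) ∪ π[d](ρ[d/f](T))) → 8
  S → 5
  σ[e<4](S) → 4
  ((π[d](U) ∪ π[d](ρ[d/f](T))) ⋈[d=e] σ[e<4](S)) → 7

|E| = 7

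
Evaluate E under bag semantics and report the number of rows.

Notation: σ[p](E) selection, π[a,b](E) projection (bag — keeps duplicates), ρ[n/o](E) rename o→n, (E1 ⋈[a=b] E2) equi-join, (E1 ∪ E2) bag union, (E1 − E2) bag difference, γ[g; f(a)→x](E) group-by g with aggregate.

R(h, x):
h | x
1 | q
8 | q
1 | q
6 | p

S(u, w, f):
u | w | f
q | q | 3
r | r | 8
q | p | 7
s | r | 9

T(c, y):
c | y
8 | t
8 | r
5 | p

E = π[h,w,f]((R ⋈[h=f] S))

Stepwise |·|:
  R → 4
  S → 4
  (R ⋈[h=f] S) → 1
  π[h,w,f]((R ⋈[h=f] S)) → 1

|E| = 1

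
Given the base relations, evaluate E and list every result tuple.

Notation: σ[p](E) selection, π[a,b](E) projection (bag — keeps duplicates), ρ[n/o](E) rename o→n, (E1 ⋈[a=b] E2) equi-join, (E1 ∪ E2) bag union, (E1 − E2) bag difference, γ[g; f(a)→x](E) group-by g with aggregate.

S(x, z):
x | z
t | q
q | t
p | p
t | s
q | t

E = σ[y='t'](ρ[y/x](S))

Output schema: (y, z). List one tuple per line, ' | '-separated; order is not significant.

Stepwise |·|:
  S → 5
  ρ[y/x](S) → 5
  σ[y='t'](ρ[y/x](S)) → 2

== RESULT ==
y | z
t | q
t | s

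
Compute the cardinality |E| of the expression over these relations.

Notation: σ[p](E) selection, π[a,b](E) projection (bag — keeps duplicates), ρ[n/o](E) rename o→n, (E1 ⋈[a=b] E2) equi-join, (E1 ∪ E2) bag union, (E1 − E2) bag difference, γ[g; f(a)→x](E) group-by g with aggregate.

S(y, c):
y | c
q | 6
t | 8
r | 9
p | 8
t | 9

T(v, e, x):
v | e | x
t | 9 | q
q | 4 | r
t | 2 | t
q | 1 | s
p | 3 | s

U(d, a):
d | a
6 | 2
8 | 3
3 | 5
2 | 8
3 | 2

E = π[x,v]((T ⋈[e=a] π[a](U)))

Per-node cardinality:
  T → 5
  U → 5
  π[a](U) → 5
  (T ⋈[e=a] π[a](U)) → 3
  π[x,v]((T ⋈[e=a] π[a](U))) → 3

|E| = 3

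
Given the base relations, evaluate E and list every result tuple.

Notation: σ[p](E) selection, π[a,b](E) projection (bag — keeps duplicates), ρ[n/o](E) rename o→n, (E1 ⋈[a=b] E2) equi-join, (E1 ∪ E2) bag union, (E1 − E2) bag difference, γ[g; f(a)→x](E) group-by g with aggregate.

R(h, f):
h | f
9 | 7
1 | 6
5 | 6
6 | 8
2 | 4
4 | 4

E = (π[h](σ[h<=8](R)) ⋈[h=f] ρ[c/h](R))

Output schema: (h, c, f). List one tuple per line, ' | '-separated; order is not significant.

Per-node cardinality:
  R → 6
  σ[h<=8](R) → 5
  π[h](σ[h<=8](R)) → 5
  R → 6
  ρ[c/h](R) → 6
  (π[h](σ[h<=8](R)) ⋈[h=f] ρ[c/h](R)) → 4

== RESULT ==
h | c | f
4 | 2 | 4
4 | 4 | 4
6 | 1 | 6
6 | 5 | 6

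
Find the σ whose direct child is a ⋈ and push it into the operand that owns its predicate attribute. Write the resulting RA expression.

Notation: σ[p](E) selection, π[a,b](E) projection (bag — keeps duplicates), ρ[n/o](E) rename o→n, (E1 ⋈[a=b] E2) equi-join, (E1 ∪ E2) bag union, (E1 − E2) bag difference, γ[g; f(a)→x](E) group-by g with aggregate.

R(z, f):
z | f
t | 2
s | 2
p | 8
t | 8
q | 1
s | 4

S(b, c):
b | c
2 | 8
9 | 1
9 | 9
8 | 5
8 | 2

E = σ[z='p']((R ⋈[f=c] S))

σ filters on z, owned by the left side.
E' = (σ[z='p'](R) ⋈[f=c] S)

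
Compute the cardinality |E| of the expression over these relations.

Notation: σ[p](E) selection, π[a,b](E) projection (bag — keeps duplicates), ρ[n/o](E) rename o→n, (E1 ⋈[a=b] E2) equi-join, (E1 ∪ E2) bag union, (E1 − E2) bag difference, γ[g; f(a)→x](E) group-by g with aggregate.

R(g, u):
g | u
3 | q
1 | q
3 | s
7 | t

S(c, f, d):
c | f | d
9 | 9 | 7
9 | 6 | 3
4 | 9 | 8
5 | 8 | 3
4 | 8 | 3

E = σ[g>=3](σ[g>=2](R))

Stepwise |·|:
  R → 4
  σ[g>=2](R) → 3
  σ[g>=3](σ[g>=2](R)) → 3

|E| = 3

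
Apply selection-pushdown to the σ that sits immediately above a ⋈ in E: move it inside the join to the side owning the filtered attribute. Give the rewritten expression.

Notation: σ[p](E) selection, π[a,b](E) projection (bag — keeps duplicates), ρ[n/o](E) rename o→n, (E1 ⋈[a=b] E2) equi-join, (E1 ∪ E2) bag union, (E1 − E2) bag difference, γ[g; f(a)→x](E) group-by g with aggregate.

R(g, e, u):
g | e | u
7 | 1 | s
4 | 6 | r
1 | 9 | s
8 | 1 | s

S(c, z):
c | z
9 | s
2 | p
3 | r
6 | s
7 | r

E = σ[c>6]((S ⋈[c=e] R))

σ filters on c, owned by the left side.
E' = (σ[c>6](S) ⋈[c=e] R)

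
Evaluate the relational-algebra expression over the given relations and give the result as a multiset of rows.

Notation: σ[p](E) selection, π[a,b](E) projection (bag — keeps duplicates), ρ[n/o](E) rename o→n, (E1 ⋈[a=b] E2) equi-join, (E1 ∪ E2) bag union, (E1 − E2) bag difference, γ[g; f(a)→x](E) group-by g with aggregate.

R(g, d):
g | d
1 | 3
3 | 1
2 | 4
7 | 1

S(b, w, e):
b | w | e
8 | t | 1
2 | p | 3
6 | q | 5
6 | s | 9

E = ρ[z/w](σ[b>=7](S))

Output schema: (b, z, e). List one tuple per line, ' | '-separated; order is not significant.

Stepwise |·|:
  S → 4
  σ[b>=7](S) → 1
  ρ[z/w](σ[b>=7](S)) → 1

== RESULT ==
b | z | e
8 | t | 1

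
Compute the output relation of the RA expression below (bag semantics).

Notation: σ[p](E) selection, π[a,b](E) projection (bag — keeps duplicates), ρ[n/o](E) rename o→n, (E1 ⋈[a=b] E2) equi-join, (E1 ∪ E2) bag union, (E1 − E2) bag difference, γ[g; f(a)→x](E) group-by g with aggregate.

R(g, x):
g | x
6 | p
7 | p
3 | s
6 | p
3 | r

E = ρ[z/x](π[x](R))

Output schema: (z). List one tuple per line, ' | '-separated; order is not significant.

Stepwise |·|:
  R → 5
  π[x](R) → 5
  ρ[z/x](π[x](R)) → 5

== RESULT ==
z
p
p
p
r
s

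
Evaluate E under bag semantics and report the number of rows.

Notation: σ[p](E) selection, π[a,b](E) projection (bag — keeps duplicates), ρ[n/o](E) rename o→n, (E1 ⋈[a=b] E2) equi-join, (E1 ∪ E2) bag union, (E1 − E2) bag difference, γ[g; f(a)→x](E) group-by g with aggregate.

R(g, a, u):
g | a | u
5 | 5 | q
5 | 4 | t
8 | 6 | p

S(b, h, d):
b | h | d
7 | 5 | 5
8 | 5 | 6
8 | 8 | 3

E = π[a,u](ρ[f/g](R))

Stepwise |·|:
  R → 3
  ρ[f/g](R) → 3
  π[a,u](ρ[f/g](R)) → 3

|E| = 3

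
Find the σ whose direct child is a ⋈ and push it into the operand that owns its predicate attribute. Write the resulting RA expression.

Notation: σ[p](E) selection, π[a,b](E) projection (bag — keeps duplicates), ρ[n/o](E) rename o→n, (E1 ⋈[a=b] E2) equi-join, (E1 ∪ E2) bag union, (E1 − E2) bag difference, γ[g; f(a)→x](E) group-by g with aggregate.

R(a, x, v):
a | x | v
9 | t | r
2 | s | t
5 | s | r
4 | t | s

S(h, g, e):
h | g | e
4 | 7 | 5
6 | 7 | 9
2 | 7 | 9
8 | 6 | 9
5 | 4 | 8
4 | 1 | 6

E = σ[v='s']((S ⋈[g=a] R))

σ filters on v, owned by the right side.
E' = (S ⋈[g=a] σ[v='s'](R))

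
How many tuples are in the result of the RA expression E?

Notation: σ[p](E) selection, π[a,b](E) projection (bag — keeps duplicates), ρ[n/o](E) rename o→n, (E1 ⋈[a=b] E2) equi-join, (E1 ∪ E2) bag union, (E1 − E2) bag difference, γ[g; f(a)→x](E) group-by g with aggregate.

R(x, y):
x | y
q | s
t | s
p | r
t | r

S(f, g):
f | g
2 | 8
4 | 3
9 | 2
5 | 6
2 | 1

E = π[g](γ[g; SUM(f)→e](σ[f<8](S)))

Stepwise |·|:
  S → 5
  σ[f<8](S) → 4
  γ[g; SUM(f)→e](σ[f<8](S)) → 4
  π[g](γ[g; SUM(f)→e](σ[f<8](S))) → 4

|E| = 4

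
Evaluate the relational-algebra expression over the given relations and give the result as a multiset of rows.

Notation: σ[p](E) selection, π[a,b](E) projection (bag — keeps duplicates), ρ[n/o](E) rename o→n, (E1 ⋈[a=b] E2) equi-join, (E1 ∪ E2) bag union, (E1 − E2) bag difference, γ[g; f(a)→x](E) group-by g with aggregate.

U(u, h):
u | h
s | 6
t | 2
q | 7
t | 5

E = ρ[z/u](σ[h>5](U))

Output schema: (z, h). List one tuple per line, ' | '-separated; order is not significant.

Per-node cardinality:
  U → 4
  σ[h>5](U) → 2
  ρ[z/u](σ[h>5](U)) → 2

== RESULT ==
z | h
q | 7
s | 6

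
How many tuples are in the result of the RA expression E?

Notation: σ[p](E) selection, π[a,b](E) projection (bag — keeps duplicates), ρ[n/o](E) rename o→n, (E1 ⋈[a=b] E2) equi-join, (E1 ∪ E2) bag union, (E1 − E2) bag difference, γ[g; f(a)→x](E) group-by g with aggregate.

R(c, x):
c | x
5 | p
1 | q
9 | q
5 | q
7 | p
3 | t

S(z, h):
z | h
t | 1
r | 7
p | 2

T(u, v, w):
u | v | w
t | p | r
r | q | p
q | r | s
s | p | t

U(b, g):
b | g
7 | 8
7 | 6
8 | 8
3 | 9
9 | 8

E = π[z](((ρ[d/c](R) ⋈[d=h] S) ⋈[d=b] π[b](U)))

Subexpression sizes:
  R → 6
  ρ[d/c](R) → 6
  S → 3
  (ρ[d/c](R) ⋈[d=h] S) → 2
  U → 5
  π[b](U) → 5
  ((ρ[d/c](R) ⋈[d=h] S) ⋈[d=b] π[b](U)) → 2
  π[z](((ρ[d/c](R) ⋈[d=h] S) ⋈[d=b] π[b](U))) → 2

|E| = 2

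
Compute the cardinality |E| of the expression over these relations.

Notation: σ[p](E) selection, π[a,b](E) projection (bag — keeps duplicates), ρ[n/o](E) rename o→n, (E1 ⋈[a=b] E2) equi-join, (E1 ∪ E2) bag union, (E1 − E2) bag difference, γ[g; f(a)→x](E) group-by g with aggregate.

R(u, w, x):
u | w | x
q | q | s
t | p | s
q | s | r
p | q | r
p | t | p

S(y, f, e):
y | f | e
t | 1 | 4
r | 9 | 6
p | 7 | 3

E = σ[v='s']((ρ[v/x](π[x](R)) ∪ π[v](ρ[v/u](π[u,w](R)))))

Stepwise |·|:
  R → 5
  π[x](R) → 5
  ρ[v/x](π[x](R)) → 5
  R → 5
  π[u,w](R) → 5
  ρ[v/u](π[u,w](R)) → 5
  π[v](ρ[v/u](π[u,w](R))) → 5
  (ρ[v/x](π[x](R)) ∪ π[v](ρ[v/u](π[u,w](R)))) → 10
  σ[v='s']((ρ[v/x](π[x](R)) ∪ π[v](ρ[v/u](π[u,w](R))))) → 2

|E| = 2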